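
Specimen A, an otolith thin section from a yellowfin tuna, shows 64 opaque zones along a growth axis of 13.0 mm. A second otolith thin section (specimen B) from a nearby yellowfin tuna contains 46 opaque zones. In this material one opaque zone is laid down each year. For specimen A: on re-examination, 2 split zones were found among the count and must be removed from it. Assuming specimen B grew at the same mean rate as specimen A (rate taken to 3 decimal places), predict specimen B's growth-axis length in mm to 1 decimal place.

9.7 mm

Specimen A: after corrections the count is 64 − 2 = 62 opaque zones.
A: Extension rate ≈ 13.0 / 62 = 0.210 mm/yr.
Length of B = 0.210 × 46 = 9.7 mm.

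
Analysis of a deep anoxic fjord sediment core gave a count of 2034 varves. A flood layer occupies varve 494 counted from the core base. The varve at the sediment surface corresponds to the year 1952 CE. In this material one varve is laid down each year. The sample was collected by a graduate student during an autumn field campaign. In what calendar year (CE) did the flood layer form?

Between varve 494 and the sediment surface there are 2034 − 494 = 1540 varves.
Counting back 1540 years from 1952 CE places the flood layer in 1952 − 1540 = 412 CE.

412 CE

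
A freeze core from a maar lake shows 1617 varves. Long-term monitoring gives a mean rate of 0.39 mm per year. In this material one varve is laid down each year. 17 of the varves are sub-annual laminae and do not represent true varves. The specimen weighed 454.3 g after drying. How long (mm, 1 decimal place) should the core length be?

Correcting the raw count gives 1617 − 17 = 1600 true varves.
1600 years at 0.39 mm/year gives 0.39 × 1600 = 624.0 mm.

624.0 mm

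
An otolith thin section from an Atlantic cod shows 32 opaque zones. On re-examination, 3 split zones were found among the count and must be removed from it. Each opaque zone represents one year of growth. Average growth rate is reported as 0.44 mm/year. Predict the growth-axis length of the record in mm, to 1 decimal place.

12.8 mm

After corrections the count is 32 − 3 = 29 opaque zones.
Length ≈ 0.44 × 29 = 12.8 mm.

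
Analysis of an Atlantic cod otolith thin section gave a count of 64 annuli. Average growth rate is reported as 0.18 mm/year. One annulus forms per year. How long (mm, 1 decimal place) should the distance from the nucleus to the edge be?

11.5 mm

The record spans 64 years at 0.18 mm per year.
Length ≈ 0.18 × 64 = 11.5 mm.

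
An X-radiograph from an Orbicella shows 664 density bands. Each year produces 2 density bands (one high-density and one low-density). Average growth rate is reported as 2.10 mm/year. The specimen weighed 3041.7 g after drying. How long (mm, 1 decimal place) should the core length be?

With 2 density bands per year, 664 / 2 = 332 years.
332 years at 2.10 mm/year gives 2.10 × 332 = 697.2 mm.

697.2 mm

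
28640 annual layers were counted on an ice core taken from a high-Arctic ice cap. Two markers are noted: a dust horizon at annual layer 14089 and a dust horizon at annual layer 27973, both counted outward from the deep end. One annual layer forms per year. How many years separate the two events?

13884 years

27973 − 14089 = 13884 annual layers lie between the two events.
One annual layer per year makes the interval 13884 years.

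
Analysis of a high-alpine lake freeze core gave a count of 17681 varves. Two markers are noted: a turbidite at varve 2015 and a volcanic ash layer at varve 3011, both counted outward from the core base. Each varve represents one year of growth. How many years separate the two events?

Separation: 3011 − 2015 = 996 varves.
One varve per year makes the interval 996 years.

996 years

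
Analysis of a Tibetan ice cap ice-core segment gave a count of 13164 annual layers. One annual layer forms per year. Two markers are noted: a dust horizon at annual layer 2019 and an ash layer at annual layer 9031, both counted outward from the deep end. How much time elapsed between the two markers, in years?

Separation: 9031 − 2019 = 7012 annual layers.
At one annual layer per year, 7012 years elapsed between them.

7012 years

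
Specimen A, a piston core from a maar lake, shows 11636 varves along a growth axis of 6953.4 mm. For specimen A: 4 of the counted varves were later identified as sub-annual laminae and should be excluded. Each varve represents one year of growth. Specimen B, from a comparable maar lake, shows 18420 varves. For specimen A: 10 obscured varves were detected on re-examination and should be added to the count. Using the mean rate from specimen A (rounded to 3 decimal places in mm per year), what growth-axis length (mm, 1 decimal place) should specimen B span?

10996.7 mm

Specimen A: adjusted count: 11636 − 4 + 10 = 11642 varves.
A: Extension rate ≈ 6953.4 / 11642 = 0.597 mm/yr.
For B, 0.597 mm/year × 18420 years = 10996.7 mm.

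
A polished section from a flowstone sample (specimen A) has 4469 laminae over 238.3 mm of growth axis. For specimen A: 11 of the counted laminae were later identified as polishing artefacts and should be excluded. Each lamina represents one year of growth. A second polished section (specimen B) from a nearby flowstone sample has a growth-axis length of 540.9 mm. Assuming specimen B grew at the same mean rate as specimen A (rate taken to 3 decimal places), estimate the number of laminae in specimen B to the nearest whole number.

10206 laminae

Specimen A: after corrections the count is 4469 − 11 = 4458 laminae.
A: Extension rate ≈ 238.3 / 4458 = 0.053 mm per year.
Specimen B: 540.9 mm / 0.053 mm per year = 10205.66 years ≈ 10206 laminae.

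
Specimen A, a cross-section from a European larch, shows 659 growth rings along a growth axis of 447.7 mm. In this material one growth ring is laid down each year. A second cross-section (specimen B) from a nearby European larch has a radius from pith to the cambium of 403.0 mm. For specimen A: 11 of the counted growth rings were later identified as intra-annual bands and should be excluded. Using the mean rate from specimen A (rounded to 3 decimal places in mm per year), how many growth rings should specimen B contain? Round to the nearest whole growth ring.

583 growth rings

Specimen A: after corrections the count is 659 − 11 = 648 growth rings.
A: Mean rate = 447.7 mm / 648 years ≈ 0.691 mm per year.
For B, 403.0 / 0.691 = 583.21 years ≈ 583 growth rings.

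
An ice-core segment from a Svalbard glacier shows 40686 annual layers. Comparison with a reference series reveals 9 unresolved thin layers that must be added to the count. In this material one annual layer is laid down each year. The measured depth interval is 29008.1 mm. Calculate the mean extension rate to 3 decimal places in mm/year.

0.713 mm/year

True annual layer count = 40686 + 9 = 40695.
29008.1 mm over 40695 years gives 29008.1 / 40695 ≈ 0.713 mm/year.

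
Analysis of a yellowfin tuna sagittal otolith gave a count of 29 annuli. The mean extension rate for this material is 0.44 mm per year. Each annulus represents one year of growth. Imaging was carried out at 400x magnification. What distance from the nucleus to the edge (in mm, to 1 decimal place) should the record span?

12.8 mm

The record spans 29 years at 0.44 mm per year.
Length ≈ 0.44 × 29 = 12.8 mm.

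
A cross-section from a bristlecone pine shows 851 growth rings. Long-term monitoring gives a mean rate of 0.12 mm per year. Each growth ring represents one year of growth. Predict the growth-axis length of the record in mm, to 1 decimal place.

The record spans 851 years at 0.12 mm per year.
Length ≈ 0.12 × 851 = 102.1 mm.

102.1 mm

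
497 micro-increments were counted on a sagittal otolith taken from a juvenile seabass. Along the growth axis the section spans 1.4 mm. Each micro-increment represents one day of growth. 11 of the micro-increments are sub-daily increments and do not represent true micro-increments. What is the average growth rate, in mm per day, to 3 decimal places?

0.003 mm per day

Correcting the raw count gives 497 − 11 = 486 true micro-increments.
Extension rate ≈ 1.4 / 486 = 0.003 mm per day.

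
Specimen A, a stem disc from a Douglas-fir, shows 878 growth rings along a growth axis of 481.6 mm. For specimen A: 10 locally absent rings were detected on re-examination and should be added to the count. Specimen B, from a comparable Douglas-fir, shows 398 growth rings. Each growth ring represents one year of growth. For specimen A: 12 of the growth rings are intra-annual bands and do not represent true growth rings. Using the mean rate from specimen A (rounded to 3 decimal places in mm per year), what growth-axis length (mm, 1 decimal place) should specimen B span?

Specimen A: true growth ring count = 878 − 12 + 10 = 876.
A: 481.6 mm over 876 years gives 481.6 / 876 ≈ 0.550 mm/year.
For B, 0.550 mm/year × 398 years = 218.9 mm.

218.9 mm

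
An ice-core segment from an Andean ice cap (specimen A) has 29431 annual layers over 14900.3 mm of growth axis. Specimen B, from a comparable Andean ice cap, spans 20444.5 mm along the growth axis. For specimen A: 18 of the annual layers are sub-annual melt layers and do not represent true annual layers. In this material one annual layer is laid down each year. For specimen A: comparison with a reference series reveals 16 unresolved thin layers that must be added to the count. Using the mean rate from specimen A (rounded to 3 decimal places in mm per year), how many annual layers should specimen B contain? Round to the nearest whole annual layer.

Specimen A: correcting the raw count gives 29431 − 18 + 16 = 29429 true annual layers.
A: 14900.3 mm over 29429 years gives 14900.3 / 29429 ≈ 0.506 mm/yr.
Specimen B: 20444.5 mm / 0.506 mm per year = 40404.15 years ≈ 40404 annual layers.

40404 annual layers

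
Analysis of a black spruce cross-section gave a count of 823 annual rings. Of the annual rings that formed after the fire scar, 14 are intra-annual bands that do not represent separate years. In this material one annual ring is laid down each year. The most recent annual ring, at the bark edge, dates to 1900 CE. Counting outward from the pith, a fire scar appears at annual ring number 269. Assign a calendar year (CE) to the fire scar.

1360 CE

Between annual ring 269 and the bark edge there are 823 − 269 = 554 annual rings.
554 − 14 false = 540 true annual rings after the fire scar.
1900 − 540 = 1360 CE.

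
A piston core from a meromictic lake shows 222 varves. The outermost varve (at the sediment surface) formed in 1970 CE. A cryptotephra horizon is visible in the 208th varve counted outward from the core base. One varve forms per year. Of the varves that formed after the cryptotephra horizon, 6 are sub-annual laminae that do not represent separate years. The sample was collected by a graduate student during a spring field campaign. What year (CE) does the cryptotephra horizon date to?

1962 CE

Between varve 208 and the sediment surface there are 222 − 208 = 14 varves.
Removing the 6 false varves leaves 14 − 6 = 8 true varves beyond the cryptotephra horizon.
The varve at the sediment surface is 1970 CE, so the cryptotephra horizon dates to 1970 − 8 = 1962 CE.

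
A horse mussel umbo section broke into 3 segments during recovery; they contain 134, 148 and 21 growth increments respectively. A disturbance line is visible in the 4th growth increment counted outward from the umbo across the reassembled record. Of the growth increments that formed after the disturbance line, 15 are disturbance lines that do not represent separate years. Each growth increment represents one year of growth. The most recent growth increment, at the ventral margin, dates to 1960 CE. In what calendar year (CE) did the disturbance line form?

1676 CE

Total growth increments = 134 + 148 + 21 = 303.
Between growth increment 4 and the ventral margin there are 303 − 4 = 299 growth increments.
Excluding 15 false growth increments: 299 − 15 = 284.
1960 − 284 = 1676 CE.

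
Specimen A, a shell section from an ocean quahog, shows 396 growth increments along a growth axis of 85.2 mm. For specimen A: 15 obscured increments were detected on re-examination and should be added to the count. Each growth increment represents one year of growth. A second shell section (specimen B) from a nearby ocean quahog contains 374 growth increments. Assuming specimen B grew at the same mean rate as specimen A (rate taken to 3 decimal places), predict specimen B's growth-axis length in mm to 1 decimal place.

Specimen A: true growth increment count = 396 + 15 = 411.
A: 85.2 mm over 411 years gives 85.2 / 411 ≈ 0.207 mm/yr.
B's length ≈ 0.207 × 374 = 77.4 mm.

77.4 mm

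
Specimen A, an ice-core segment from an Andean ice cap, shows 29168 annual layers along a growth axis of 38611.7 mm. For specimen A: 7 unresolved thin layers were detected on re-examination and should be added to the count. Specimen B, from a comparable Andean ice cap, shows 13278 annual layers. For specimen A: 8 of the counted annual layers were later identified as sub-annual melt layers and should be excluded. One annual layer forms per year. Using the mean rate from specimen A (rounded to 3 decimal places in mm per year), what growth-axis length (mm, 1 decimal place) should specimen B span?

Specimen A: adjusted count: 29168 − 8 + 7 = 29167 annual layers.
A: Mean rate = 38611.7 mm / 29167 years ≈ 1.324 mm/year.
For B, 1.324 mm/year × 13278 years = 17580.1 mm.

17580.1 mm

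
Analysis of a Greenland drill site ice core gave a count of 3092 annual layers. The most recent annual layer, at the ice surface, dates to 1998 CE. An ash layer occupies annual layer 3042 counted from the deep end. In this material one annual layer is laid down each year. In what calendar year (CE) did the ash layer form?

The ash layer sits at annual layer 3042 from the deep end, so 3092 − 3042 = 50 annual layers formed after it.
The annual layer at the ice surface is 1998 CE, so the ash layer dates to 1998 − 50 = 1948 CE.

1948 CE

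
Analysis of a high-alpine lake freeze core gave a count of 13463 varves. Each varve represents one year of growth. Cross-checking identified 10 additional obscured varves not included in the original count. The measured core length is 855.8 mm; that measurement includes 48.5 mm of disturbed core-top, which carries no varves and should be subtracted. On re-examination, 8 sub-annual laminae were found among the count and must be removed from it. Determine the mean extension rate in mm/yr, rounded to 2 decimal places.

Correcting the raw count gives 13463 − 8 + 10 = 13465 true varves.
Net length = 855.8 − 48.5 = 807.3 mm.
Mean rate = 807.3 mm / 13465 years ≈ 0.06 mm/yr.

0.06 mm/yr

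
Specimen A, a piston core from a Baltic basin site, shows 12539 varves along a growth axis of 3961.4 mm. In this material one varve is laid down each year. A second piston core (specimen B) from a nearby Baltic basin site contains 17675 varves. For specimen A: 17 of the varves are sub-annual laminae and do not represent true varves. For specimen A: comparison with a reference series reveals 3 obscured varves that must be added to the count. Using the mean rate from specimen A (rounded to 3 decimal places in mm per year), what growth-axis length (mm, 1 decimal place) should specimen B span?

Specimen A: adjusted count: 12539 − 17 + 3 = 12525 varves.
A: Mean rate = 3961.4 mm / 12525 years ≈ 0.316 mm/yr.
B's length ≈ 0.316 × 17675 = 5585.3 mm.

5585.3 mm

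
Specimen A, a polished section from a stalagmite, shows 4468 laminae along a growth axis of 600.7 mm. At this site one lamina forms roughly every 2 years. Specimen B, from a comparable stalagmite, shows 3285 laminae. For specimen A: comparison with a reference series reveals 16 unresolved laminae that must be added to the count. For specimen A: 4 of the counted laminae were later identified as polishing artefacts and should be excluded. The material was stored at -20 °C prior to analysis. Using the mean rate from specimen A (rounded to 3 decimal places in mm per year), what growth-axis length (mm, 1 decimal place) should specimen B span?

Specimen A: correcting the raw count gives 4468 − 4 + 16 = 4480 true laminae.
Specimen A: at 2 years per lamina, 4480 × 2 = 8960 years.
A: Mean rate = 600.7 mm / 8960 years ≈ 0.067 mm per year.
Specimen B: multiplying by 2 years per lamina: 3285 × 2 = 6570 years. For B, 0.067 mm/year × 6570 years = 440.2 mm.

440.2 mm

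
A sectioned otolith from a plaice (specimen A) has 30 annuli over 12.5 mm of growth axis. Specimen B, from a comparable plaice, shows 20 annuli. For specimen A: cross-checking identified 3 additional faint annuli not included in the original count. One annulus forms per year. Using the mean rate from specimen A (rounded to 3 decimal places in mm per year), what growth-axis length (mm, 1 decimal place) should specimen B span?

Specimen A: correcting the raw count gives 30 + 3 = 33 true annuli.
A: Extension rate ≈ 12.5 / 33 = 0.379 mm/yr.
Length of B = 0.379 × 20 = 7.6 mm.

7.6 mm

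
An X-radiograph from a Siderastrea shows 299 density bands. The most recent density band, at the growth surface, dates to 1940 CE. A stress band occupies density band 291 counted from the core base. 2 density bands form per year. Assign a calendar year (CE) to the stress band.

The stress band sits at density band 291 from the core base, so 299 − 291 = 8 density bands formed after it.
With 2 density bands per year, 8 / 2 = 4 years.
The density band at the growth surface is 1940 CE, so the stress band dates to 1940 − 4 = 1936 CE.

1936 CE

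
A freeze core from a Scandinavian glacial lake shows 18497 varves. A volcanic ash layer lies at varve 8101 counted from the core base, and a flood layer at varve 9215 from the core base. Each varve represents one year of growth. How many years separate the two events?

1114 years

The two markers are separated by 9215 − 8101 = 1114 varves.
One varve per year makes the interval 1114 years.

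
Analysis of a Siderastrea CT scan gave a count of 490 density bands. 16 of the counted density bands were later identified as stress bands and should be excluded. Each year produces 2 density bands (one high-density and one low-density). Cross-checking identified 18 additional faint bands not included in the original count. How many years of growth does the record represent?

246 years

Adjusted count: 490 − 16 + 18 = 492 density bands.
With 2 density bands per year, 492 / 2 = 246 years.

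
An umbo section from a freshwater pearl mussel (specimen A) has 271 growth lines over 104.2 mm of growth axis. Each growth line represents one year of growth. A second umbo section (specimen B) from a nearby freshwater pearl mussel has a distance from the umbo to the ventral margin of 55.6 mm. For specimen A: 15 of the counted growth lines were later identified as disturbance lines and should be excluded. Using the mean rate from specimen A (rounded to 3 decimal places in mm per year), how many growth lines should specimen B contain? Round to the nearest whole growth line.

Specimen A: after corrections the count is 271 − 15 = 256 growth lines.
A: Mean rate = 104.2 mm / 256 years ≈ 0.407 mm/year.
For B, 55.6 / 0.407 = 136.61 years ≈ 137 growth lines.

137 growth lines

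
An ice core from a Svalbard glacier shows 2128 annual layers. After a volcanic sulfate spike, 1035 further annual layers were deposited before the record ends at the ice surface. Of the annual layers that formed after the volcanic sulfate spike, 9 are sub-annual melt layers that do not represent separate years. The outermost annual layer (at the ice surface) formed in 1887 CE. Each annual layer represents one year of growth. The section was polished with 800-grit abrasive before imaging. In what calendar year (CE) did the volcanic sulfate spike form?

There are 1035 annual layers younger than the volcanic sulfate spike.
1035 − 9 false = 1026 true annual layers after the volcanic sulfate spike.
The annual layer at the ice surface is 1887 CE, so the volcanic sulfate spike dates to 1887 − 1026 = 861 CE.

861 CE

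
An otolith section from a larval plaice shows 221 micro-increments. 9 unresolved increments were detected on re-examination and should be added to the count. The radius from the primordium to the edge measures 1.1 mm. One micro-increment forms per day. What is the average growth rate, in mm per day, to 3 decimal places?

Adjusted count: 221 + 9 = 230 micro-increments.
Mean rate = 1.1 mm / 230 days ≈ 0.005 mm per day.

0.005 mm per day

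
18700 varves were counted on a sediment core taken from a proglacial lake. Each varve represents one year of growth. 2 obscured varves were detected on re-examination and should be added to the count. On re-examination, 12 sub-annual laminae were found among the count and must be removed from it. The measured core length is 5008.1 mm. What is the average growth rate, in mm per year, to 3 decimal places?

0.268 mm per year

Adjusted count: 18700 − 12 + 2 = 18690 varves.
Mean rate = 5008.1 mm / 18690 years ≈ 0.268 mm per year.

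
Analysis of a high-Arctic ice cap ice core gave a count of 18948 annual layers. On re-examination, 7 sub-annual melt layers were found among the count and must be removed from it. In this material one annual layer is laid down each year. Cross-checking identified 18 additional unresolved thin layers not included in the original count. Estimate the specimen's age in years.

After corrections the count is 18948 − 7 + 18 = 18959 annual layers.
With a one-to-one annual layer periodicity this is 18959 years.

18959 years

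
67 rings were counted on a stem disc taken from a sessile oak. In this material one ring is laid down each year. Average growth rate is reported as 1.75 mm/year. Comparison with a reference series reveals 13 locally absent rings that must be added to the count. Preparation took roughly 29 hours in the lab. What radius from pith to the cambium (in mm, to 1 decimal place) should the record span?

Correcting the raw count gives 67 + 13 = 80 true rings.
Length ≈ 1.75 × 80 = 140.0 mm.

140.0 mm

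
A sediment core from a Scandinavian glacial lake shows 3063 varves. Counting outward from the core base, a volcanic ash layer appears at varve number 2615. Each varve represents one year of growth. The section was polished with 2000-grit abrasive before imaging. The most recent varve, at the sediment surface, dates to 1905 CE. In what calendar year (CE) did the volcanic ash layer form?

Between varve 2615 and the sediment surface there are 3063 − 2615 = 448 varves.
Counting back 448 years from 1905 CE places the volcanic ash layer in 1905 − 448 = 1457 CE.

1457 CE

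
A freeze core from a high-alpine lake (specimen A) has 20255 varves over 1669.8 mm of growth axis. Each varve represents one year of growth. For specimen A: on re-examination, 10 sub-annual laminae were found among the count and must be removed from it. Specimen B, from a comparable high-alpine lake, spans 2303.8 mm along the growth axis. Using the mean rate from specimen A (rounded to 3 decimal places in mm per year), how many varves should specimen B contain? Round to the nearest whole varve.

Specimen A: adjusted count: 20255 − 10 = 20245 varves.
A: 1669.8 mm over 20245 years gives 1669.8 / 20245 ≈ 0.082 mm/year.
B spans 2303.8 / 0.082 = 28095.12 years ≈ 28095 varves.

28095 varves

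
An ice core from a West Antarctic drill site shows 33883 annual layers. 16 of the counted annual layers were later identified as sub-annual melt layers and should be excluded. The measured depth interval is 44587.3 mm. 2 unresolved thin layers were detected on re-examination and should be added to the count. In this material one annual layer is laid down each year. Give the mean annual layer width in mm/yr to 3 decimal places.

Adjusted count: 33883 − 16 + 2 = 33869 annual layers.
Mean rate = 44587.3 mm / 33869 years ≈ 1.316 mm/yr.

1.316 mm/yr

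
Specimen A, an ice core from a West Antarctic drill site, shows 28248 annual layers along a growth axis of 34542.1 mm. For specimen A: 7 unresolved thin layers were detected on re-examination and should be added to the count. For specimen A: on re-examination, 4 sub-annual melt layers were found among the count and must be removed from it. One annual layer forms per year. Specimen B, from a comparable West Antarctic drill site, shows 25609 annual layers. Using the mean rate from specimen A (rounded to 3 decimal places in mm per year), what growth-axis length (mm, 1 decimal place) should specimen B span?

31319.8 mm

Specimen A: true annual layer count = 28248 − 4 + 7 = 28251.
A: Mean rate = 34542.1 mm / 28251 years ≈ 1.223 mm/year.
For B, 1.223 mm/year × 25609 years = 31319.8 mm.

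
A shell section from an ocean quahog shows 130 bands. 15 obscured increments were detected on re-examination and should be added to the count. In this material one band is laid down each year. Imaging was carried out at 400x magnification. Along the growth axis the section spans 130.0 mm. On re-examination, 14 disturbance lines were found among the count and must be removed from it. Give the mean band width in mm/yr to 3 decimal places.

0.992 mm/yr

True band count = 130 − 14 + 15 = 131.
130.0 mm over 131 years gives 130.0 / 131 ≈ 0.992 mm/yr.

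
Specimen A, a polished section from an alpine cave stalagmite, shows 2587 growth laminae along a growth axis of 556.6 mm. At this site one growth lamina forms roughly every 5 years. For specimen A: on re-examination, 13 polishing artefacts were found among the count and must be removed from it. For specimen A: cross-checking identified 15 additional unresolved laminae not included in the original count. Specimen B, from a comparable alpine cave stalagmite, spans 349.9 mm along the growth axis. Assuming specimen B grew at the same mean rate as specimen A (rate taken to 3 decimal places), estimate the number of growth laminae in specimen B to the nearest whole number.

1627 growth laminae

Specimen A: after corrections the count is 2587 − 13 + 15 = 2589 growth laminae.
Specimen A: at 5 years per growth lamina, 2589 × 5 = 12945 years.
A: 556.6 mm over 12945 years gives 556.6 / 12945 ≈ 0.043 mm/year.
Specimen B: 349.9 mm / 0.043 mm per year = 8137.21 years; at 5 years per growth lamina that is 8137.21 / 5 ≈ 1627 growth laminae.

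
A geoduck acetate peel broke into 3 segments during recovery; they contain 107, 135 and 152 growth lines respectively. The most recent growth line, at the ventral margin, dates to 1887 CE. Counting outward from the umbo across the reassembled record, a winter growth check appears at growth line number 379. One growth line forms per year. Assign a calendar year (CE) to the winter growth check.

Total growth lines = 107 + 135 + 152 = 394.
394 − 379 = 15 growth lines lie beyond the winter growth check toward the ventral margin.
1887 − 15 = 1872 CE.

1872 CE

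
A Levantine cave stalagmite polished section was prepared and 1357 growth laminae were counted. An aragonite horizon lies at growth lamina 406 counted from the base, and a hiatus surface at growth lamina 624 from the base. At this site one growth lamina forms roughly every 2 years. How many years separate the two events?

624 − 406 = 218 growth laminae lie between the two events.
218 growth laminae at 2 years each span 218 × 2 = 436 years.

436 years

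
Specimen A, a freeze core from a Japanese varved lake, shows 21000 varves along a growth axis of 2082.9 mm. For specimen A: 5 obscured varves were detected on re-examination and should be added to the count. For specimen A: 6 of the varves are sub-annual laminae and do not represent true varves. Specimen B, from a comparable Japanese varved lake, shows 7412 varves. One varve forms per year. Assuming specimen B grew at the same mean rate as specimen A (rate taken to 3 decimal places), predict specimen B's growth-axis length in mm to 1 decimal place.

Specimen A: true varve count = 21000 − 6 + 5 = 20999.
A: Mean rate = 2082.9 mm / 20999 years ≈ 0.099 mm/yr.
For B, 0.099 mm/year × 7412 years = 733.8 mm.

733.8 mm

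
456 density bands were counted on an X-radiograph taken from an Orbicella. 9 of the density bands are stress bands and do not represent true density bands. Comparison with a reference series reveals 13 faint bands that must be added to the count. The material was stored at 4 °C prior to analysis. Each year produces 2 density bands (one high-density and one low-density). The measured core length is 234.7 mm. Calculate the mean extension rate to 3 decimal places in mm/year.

1.020 mm/year

True density band count = 456 − 9 + 13 = 460.
Dividing by 2 density bands per year: 460 / 2 = 230 years.
Extension rate ≈ 234.7 / 230 = 1.020 mm/year.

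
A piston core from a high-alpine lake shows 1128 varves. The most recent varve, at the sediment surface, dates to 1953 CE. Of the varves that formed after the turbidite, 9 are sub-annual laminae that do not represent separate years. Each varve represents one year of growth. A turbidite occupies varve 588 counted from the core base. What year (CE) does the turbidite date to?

Between varve 588 and the sediment surface there are 1128 − 588 = 540 varves.
540 − 9 false = 531 true varves after the turbidite.
The varve at the sediment surface is 1953 CE, so the turbidite dates to 1953 − 531 = 1422 CE.

1422 CE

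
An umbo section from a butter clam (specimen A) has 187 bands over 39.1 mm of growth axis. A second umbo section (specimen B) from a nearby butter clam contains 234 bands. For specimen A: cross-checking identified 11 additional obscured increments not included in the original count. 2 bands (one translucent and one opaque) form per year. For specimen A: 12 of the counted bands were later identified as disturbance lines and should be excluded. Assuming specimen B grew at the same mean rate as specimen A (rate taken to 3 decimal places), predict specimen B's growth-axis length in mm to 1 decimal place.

49.1 mm

Specimen A: after corrections the count is 187 − 12 + 11 = 186 bands.
Specimen A: with 2 bands per year, 186 / 2 = 93 years.
A: Mean rate = 39.1 mm / 93 years ≈ 0.420 mm/yr.
Specimen B: with 2 bands per year, 234 / 2 = 117 years. B's length ≈ 0.420 × 117 = 49.1 mm.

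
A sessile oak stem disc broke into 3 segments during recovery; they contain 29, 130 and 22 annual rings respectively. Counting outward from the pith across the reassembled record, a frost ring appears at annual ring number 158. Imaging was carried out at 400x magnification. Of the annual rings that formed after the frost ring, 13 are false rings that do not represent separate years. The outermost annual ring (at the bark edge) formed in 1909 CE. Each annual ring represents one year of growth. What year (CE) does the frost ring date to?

1899 CE

Total annual rings = 29 + 130 + 22 = 181.
The frost ring sits at annual ring 158 from the pith, so 181 − 158 = 23 annual rings formed after it.
Excluding 13 false annual rings: 23 − 13 = 10.
Counting back 10 years from 1909 CE places the frost ring in 1909 − 10 = 1899 CE.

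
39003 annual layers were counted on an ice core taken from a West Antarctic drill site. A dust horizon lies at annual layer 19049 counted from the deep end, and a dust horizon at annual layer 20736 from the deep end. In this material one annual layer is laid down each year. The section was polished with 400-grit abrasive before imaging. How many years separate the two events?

1687 years

Separation: 20736 − 19049 = 1687 annual layers.
At one annual layer per year, 1687 years elapsed between them.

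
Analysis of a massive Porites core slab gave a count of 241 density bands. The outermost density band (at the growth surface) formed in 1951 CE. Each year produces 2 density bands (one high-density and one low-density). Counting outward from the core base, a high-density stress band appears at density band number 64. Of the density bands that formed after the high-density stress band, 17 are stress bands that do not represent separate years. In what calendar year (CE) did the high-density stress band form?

The high-density stress band sits at density band 64 from the core base, so 241 − 64 = 177 density bands formed after it.
177 − 17 false = 160 true density bands after the high-density stress band.
Dividing by 2 density bands per year: 160 / 2 = 80 years.
1951 − 80 = 1871 CE.

1871 CE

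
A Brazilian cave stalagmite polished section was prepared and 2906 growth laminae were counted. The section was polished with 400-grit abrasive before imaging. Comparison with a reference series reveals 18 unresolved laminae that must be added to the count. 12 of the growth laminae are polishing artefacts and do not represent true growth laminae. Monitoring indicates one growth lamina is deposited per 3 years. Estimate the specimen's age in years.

Correcting the raw count gives 2906 − 12 + 18 = 2912 true growth laminae.
2912 growth laminae at 3 years each span 2912 × 3 = 8736 years.

8736 years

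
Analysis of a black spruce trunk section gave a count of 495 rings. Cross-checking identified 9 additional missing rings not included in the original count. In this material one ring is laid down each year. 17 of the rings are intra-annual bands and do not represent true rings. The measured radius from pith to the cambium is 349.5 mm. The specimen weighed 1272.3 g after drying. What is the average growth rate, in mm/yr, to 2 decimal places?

0.72 mm/yr

Correcting the raw count gives 495 − 17 + 9 = 487 true rings.
Mean rate = 349.5 mm / 487 years ≈ 0.72 mm/yr.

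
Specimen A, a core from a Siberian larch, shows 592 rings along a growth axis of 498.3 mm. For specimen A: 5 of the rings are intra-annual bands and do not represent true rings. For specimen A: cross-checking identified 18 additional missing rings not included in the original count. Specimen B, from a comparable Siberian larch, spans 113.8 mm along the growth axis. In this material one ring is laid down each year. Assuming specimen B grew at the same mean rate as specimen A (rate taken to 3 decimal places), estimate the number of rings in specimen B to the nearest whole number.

138 rings

Specimen A: after corrections the count is 592 − 5 + 18 = 605 rings.
A: Extension rate ≈ 498.3 / 605 = 0.824 mm/year.
B spans 113.8 / 0.824 = 138.11 years ≈ 138 rings.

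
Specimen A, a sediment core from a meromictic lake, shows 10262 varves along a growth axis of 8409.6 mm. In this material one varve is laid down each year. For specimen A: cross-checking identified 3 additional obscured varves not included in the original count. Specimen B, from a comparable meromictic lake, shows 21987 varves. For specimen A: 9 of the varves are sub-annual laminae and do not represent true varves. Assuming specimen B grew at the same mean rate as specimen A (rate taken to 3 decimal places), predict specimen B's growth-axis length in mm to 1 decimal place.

18029.3 mm

Specimen A: correcting the raw count gives 10262 − 9 + 3 = 10256 true varves.
A: Mean rate = 8409.6 mm / 10256 years ≈ 0.820 mm/year.
For B, 0.820 mm/year × 21987 years = 18029.3 mm.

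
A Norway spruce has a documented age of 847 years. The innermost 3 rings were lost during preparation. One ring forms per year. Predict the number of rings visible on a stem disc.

844 rings

One ring per year gives 847 rings over 847 years.
Subtracting the 3 rings not captured gives 847 − 3 = 844 rings in the record.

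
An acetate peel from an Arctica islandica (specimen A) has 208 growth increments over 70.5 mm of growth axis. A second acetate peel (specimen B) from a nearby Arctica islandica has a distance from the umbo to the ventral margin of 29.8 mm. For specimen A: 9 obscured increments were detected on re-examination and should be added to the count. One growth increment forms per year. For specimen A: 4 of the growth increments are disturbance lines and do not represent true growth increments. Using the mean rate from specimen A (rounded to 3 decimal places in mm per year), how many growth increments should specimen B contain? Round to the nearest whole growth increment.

Specimen A: after corrections the count is 208 − 4 + 9 = 213 growth increments.
A: Mean rate = 70.5 mm / 213 years ≈ 0.331 mm per year.
B spans 29.8 / 0.331 = 90.03 years ≈ 90 growth increments.

90 growth increments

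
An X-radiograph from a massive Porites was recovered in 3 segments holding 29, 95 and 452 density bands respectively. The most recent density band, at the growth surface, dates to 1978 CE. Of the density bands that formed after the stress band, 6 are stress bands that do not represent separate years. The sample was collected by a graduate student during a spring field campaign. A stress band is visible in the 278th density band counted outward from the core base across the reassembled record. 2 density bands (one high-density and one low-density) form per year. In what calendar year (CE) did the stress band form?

1832 CE

Total density bands = 29 + 95 + 452 = 576.
Between density band 278 and the growth surface there are 576 − 278 = 298 density bands.
298 − 6 false = 292 true density bands after the stress band.
292 density bands at 2 per year is 292 / 2 = 146 years.
Counting back 146 years from 1978 CE places the stress band in 1978 − 146 = 1832 CE.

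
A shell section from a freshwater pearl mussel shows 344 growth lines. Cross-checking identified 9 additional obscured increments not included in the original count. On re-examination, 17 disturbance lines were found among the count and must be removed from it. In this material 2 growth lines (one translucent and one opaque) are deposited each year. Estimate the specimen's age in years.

True growth line count = 344 − 17 + 9 = 336.
With 2 growth lines per year, 336 / 2 = 168 years.

168 years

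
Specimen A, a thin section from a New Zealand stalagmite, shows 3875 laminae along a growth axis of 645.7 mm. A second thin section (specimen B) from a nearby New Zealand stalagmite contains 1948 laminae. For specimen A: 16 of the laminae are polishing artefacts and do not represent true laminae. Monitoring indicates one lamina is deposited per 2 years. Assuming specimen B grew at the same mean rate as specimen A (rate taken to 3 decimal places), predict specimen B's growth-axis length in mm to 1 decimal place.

327.3 mm

Specimen A: true lamina count = 3875 − 16 = 3859.
Specimen A: 3859 laminae at 2 years each span 3859 × 2 = 7718 years.
A: 645.7 mm over 7718 years gives 645.7 / 7718 ≈ 0.084 mm/year.
Specimen B: multiplying by 2 years per lamina: 1948 × 2 = 3896 years. For B, 0.084 mm/year × 3896 years = 327.3 mm.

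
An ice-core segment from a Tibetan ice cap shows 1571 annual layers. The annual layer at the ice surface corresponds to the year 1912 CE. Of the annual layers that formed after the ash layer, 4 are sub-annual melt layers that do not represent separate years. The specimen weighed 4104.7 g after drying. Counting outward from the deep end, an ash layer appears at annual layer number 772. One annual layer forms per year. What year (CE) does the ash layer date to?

1117 CE

The ash layer sits at annual layer 772 from the deep end, so 1571 − 772 = 799 annual layers formed after it.
799 − 4 false = 795 true annual layers after the ash layer.
The annual layer at the ice surface is 1912 CE, so the ash layer dates to 1912 − 795 = 1117 CE.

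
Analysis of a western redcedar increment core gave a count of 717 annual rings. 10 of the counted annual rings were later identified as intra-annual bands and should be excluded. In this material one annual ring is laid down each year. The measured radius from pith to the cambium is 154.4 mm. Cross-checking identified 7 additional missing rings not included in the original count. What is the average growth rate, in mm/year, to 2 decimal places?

Adjusted count: 717 − 10 + 7 = 714 annual rings.
Extension rate ≈ 154.4 / 714 = 0.22 mm/year.

0.22 mm/year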